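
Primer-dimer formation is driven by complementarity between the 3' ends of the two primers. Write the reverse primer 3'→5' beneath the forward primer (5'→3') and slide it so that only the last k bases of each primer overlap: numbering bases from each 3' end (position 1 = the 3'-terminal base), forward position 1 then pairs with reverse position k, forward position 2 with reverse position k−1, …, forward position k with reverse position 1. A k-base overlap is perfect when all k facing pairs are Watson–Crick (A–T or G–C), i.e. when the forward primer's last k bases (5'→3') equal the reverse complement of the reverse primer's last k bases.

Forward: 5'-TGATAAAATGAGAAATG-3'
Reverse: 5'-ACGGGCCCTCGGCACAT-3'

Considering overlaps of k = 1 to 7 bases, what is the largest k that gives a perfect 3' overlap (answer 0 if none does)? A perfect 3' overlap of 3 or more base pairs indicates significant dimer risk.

Longest perfect overlap: 3 complementary base pairs; significant dimer risk (threshold 3).

Last 7 bases (5'→3') — forward …AGAAATG, reverse …GGCACAT.
Reverse complement of the reverse primer's last 7 bases: ATGTGCC; its first k bases are the reverse complement of the reverse primer's last k bases, so a perfect k-base overlap needs the forward primer's last k bases to equal them.
Comparing (forward last k vs required): k=1: G vs A ✗; k=2: TG vs AT ✗; k=3: ATG vs ATG ✓; k=4: AATG vs ATGT ✗; k=5: AAATG vs ATGTG ✗; k=6: GAAATG vs ATGTGC ✗; k=7: AGAAATG vs ATGTGCC ✗.
Only k = 3 is perfect, so the longest perfect 3' overlap is 3.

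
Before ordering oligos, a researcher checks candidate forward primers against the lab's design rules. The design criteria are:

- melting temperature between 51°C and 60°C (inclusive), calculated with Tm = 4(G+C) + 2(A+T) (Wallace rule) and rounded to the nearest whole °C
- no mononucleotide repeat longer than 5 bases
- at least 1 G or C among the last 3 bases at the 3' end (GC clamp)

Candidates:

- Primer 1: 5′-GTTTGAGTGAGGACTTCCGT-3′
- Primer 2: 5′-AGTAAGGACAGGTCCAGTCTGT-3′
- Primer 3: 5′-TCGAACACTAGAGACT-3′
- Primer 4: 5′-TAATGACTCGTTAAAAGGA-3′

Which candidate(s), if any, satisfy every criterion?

Primer 1 only.

Primer 1 (20 nt, A=3 T=7 G=7 C=3): Tm = 2·10 + 4·10 = 60°C ✓; longest run = 3 ✓; 3' end CGT has 2 G/C ✓ — passes.
Primer 2 (22 nt, A=6 T=5 G=7 C=4): Tm = 2·11 + 4·11 = 66°C, outside 51–60°C ✗; longest run = 2 ✓; 3' end TGT has 1 G/C ✓ — fails.
Primer 3 (16 nt, A=6 T=3 G=3 C=4): Tm = 2·9 + 4·7 = 46°C, outside 51–60°C ✗; longest run = 2 ✓; 3' end ACT has 1 G/C ✓ — fails.
Primer 4 (19 nt, A=8 T=5 G=4 C=2): Tm = 2·13 + 4·6 = 50°C, outside 51–60°C ✗; longest run = 4 ✓; 3' end GGA has 2 G/C ✓ — fails.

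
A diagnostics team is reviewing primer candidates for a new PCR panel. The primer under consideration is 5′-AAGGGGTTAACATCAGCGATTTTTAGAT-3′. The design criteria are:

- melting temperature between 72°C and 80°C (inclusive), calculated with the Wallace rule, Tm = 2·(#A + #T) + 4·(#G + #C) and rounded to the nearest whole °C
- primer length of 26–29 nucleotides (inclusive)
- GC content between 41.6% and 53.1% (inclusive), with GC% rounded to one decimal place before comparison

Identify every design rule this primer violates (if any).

Fails: GC content.

Base counts: A=9, T=9, G=7, C=3 (length 28).
Tm: Tm = 2·18 + 4·10 = 76°C ✓
length: length 28 ✓
GC content: GC 10/28 = 35.7%, outside 41.6–53.1% ✗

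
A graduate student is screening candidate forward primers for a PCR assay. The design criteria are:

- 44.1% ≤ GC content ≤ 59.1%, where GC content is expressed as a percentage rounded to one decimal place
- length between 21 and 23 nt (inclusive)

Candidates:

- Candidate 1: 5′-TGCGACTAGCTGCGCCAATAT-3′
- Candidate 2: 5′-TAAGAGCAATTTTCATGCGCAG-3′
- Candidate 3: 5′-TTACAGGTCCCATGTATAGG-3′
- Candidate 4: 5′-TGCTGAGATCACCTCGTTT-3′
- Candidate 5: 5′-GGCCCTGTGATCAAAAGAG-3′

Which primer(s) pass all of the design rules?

Candidate 1 (21 nt, A=5 T=5 G=5 C=6): GC 11/21 = 52.4% ✓; length 21 ✓ — passes.
Candidate 2 (22 nt, A=7 T=6 G=5 C=4): GC 9/22 = 40.9%, outside 44.1–59.1% ✗; length 22 ✓ — fails.
Candidate 3 (20 nt, A=5 T=6 G=5 C=4): GC 9/20 = 45.0% ✓; length 20, outside 21–23 ✗ — fails.
Candidate 4 (19 nt, A=3 T=7 G=4 C=5): GC 9/19 = 47.4% ✓; length 19, outside 21–23 ✗ — fails.
Candidate 5 (19 nt, A=6 T=3 G=6 C=4): GC 10/19 = 52.6% ✓; length 19, outside 21–23 ✗ — fails.

Candidate 1 only.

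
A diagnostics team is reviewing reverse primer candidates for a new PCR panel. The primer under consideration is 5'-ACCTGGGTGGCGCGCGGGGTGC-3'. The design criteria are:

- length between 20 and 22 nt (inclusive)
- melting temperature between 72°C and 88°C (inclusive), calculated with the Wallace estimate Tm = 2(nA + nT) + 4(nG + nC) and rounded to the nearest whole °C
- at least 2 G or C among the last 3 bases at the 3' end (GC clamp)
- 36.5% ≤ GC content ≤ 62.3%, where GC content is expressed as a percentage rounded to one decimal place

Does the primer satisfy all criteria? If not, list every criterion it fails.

Fails: GC content.

Base counts: A=1, T=3, G=12, C=6 (length 22).
length: length 22 ✓
Tm: Tm = 2·4 + 4·18 = 80°C ✓
GC clamp: 3' end TGC has 2 G/C ✓
GC content: GC 18/22 = 81.8%, outside 36.5–62.3% ✗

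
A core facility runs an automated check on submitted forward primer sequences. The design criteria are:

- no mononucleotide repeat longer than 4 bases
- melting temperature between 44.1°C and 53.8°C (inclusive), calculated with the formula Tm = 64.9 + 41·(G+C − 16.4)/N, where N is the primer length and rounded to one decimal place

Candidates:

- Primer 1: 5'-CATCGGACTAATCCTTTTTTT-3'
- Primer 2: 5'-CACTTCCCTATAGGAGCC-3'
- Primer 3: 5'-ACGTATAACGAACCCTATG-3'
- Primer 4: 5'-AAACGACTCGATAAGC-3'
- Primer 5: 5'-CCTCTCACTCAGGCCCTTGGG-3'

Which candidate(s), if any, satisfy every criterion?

Primer 1 (21 nt, A=4 T=10 G=2 C=5): longest run = 7, exceeds 4 ✗; Tm = 64.9 + 41·(7 − 16.4)/21 = 46.5°C ✓ — fails.
Primer 2 (18 nt, A=4 T=4 G=3 C=7): longest run = 3 ✓; Tm = 64.9 + 41·(10 − 16.4)/18 = 50.3°C ✓ — passes.
Primer 3 (19 nt, A=7 T=4 G=3 C=5): longest run = 3 ✓; Tm = 64.9 + 41·(8 − 16.4)/19 = 46.8°C ✓ — passes.
Primer 4 (16 nt, A=7 T=2 G=3 C=4): longest run = 3 ✓; Tm = 64.9 + 41·(7 − 16.4)/16 = 40.8°C, outside 44.1–53.8°C ✗ — fails.
Primer 5 (21 nt, A=2 T=5 G=5 C=9): longest run = 3 ✓; Tm = 64.9 + 41·(14 − 16.4)/21 = 60.2°C, outside 44.1–53.8°C ✗ — fails.

Primer 2 and Primer 3.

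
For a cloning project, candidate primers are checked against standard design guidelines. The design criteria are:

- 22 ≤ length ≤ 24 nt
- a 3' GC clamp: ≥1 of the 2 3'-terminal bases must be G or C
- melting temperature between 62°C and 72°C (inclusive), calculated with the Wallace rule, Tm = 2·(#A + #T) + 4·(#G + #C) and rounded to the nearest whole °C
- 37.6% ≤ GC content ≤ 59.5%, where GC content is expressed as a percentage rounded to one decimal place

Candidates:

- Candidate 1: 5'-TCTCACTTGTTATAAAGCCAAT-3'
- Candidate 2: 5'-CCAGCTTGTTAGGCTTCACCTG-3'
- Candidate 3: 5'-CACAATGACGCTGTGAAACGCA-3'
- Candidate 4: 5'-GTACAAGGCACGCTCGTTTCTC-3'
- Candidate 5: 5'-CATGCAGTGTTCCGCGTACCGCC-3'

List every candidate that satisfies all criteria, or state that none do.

Candidate 1 (22 nt, A=7 T=8 G=2 C=5): length 22 ✓; 3' end AT has 0 G/C, need ≥1 ✗; Tm = 2·15 + 4·7 = 58°C, outside 62–72°C ✗; GC 7/22 = 31.8%, outside 37.6–59.5% ✗ — fails.
Candidate 2 (22 nt, A=3 T=7 G=5 C=7): length 22 ✓; 3' end TG has 1 G/C ✓; Tm = 2·10 + 4·12 = 68°C ✓; GC 12/22 = 54.5% ✓ — passes.
Candidate 3 (22 nt, A=8 T=3 G=5 C=6): length 22 ✓; 3' end CA has 1 G/C ✓; Tm = 2·11 + 4·11 = 66°C ✓; GC 11/22 = 50.0% ✓ — passes.
Candidate 4 (22 nt, A=4 T=6 G=5 C=7): length 22 ✓; 3' end TC has 1 G/C ✓; Tm = 2·10 + 4·12 = 68°C ✓; GC 12/22 = 54.5% ✓ — passes.
Candidate 5 (23 nt, A=3 T=5 G=6 C=9): length 23 ✓; 3' end CC has 2 G/C ✓; Tm = 2·8 + 4·15 = 76°C, outside 62–72°C ✗; GC 15/23 = 65.2%, outside 37.6–59.5% ✗ — fails.

Candidate 2, Candidate 3 and Candidate 4.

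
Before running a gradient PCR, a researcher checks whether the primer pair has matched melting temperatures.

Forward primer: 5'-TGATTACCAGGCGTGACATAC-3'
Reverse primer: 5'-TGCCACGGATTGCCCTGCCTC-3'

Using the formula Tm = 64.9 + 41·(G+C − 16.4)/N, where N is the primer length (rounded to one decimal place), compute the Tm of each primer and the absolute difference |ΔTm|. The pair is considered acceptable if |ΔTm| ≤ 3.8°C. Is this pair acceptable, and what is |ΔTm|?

|ΔTm| = 7.8°C; the pair is not acceptable.

Forward: G+C = 10, N = 21 → Tm = 64.9 + 41·(10 − 16.4)/21 = 52.4°C.
Reverse: G+C = 14, N = 21 → Tm = 64.9 + 41·(14 − 16.4)/21 = 60.2°C.
|ΔTm| = |52.4 − 60.2| = 7.8°C, > 3.8°C.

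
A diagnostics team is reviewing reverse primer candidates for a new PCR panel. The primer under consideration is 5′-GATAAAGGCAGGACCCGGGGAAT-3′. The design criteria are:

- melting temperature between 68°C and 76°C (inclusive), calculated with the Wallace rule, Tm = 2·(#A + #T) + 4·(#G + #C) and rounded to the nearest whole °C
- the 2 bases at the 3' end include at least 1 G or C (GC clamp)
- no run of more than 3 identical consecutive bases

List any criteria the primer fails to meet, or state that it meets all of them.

Base counts: A=8, T=2, G=9, C=4 (length 23).
Tm: Tm = 2·10 + 4·13 = 72°C ✓
GC clamp: 3' end AT has 0 G/C, need ≥1 ✗
homopolymer run: longest run = 4, exceeds 3 ✗

Fails: GC clamp, homopolymer run.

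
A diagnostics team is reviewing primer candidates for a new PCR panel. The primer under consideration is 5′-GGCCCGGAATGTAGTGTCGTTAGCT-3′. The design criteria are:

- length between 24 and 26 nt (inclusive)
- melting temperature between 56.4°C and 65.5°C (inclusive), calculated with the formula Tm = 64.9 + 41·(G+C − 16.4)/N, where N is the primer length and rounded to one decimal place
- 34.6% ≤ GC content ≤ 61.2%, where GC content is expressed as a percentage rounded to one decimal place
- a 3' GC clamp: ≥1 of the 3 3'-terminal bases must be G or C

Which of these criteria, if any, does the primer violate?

Meets all criteria.

Base counts: A=4, T=7, G=9, C=5 (length 25).
length: length 25 ✓
Tm: Tm = 64.9 + 41·(14 − 16.4)/25 = 61.0°C ✓
GC content: GC 14/25 = 56.0% ✓
GC clamp: 3' end GCT has 2 G/C ✓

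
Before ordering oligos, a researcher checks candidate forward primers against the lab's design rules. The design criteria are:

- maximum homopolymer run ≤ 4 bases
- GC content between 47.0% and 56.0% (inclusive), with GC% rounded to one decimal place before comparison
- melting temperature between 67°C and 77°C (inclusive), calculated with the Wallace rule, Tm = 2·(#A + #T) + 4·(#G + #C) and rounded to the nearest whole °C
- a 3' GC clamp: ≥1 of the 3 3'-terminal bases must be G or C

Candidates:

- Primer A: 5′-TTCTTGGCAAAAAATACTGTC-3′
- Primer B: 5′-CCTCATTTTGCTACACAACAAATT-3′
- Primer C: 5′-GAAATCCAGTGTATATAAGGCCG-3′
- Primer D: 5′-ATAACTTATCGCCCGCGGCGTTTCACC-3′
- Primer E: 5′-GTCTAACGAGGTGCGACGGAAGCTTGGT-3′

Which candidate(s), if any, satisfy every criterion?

None of the candidates satisfy all criteria.

Primer A (21 nt, A=7 T=7 G=3 C=4): longest run = 6, exceeds 4 ✗; GC 7/21 = 33.3%, outside 47.0–56.0% ✗; Tm = 2·14 + 4·7 = 56°C, outside 67–77°C ✗; 3' end GTC has 2 G/C ✓ — fails.
Primer B (24 nt, A=8 T=8 G=1 C=7): longest run = 4 ✓; GC 8/24 = 33.3%, outside 47.0–56.0% ✗; Tm = 2·16 + 4·8 = 64°C, outside 67–77°C ✗; 3' end ATT has 0 G/C, need ≥1 ✗ — fails.
Primer C (23 nt, A=8 T=5 G=6 C=4): longest run = 3 ✓; GC 10/23 = 43.5%, outside 47.0–56.0% ✗; Tm = 2·13 + 4·10 = 66°C, outside 67–77°C ✗; 3' end CCG has 3 G/C ✓ — fails.
Primer D (27 nt, A=5 T=7 G=5 C=10): longest run = 3 ✓; GC 15/27 = 55.6% ✓; Tm = 2·12 + 4·15 = 84°C, outside 67–77°C ✗; 3' end ACC has 2 G/C ✓ — fails.
Primer E (28 nt, A=6 T=6 G=11 C=5): longest run = 2 ✓; GC 16/28 = 57.1%, outside 47.0–56.0% ✗; Tm = 2·12 + 4·16 = 88°C, outside 67–77°C ✗; 3' end GGT has 2 G/C ✓ — fails.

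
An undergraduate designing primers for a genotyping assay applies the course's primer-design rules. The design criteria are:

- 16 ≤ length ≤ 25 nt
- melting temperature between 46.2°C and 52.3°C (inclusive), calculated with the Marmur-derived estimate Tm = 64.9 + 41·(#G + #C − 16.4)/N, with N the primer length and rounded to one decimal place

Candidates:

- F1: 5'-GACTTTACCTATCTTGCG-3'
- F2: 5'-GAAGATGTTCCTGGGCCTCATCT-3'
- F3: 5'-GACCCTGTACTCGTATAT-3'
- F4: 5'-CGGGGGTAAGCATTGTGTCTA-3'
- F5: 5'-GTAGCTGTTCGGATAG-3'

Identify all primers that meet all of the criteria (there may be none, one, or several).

F1 (18 nt, A=3 T=7 G=3 C=5): length 18 ✓; Tm = 64.9 + 41·(8 − 16.4)/18 = 45.8°C, outside 46.2–52.3°C ✗ — fails.
F2 (23 nt, A=4 T=7 G=6 C=6): length 23 ✓; Tm = 64.9 + 41·(12 − 16.4)/23 = 57.1°C, outside 46.2–52.3°C ✗ — fails.
F3 (18 nt, A=4 T=6 G=3 C=5): length 18 ✓; Tm = 64.9 + 41·(8 − 16.4)/18 = 45.8°C, outside 46.2–52.3°C ✗ — fails.
F4 (21 nt, A=4 T=6 G=8 C=3): length 21 ✓; Tm = 64.9 + 41·(11 − 16.4)/21 = 54.4°C, outside 46.2–52.3°C ✗ — fails.
F5 (16 nt, A=3 T=5 G=6 C=2): length 16 ✓; Tm = 64.9 + 41·(8 − 16.4)/16 = 43.4°C, outside 46.2–52.3°C ✗ — fails.

None of the candidates satisfy all criteria.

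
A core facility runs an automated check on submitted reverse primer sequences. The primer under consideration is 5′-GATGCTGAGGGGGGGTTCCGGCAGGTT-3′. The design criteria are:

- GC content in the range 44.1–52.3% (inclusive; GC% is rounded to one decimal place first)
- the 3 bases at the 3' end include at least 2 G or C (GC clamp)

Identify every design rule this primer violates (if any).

Fails: GC content, GC clamp.

Base counts: A=3, T=6, G=14, C=4 (length 27).
GC content: GC 18/27 = 66.7%, outside 44.1–52.3% ✗
GC clamp: 3' end GTT has 1 G/C, need ≥2 ✗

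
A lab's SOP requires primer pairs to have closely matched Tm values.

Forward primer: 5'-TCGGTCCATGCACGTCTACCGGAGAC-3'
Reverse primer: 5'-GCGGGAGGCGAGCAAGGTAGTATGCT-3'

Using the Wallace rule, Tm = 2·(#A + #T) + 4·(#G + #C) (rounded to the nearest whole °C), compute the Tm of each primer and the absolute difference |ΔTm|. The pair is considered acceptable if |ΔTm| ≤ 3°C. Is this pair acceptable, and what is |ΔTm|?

|ΔTm| = 0°C; the pair is acceptable.

Forward: A=5 T=5 G=7 C=9 → Tm = 2·10 + 4·16 = 84°C.
Reverse: A=6 T=4 G=12 C=4 → Tm = 2·10 + 4·16 = 84°C.
|ΔTm| = |84 − 84| = 0°C, ≤ 3°C.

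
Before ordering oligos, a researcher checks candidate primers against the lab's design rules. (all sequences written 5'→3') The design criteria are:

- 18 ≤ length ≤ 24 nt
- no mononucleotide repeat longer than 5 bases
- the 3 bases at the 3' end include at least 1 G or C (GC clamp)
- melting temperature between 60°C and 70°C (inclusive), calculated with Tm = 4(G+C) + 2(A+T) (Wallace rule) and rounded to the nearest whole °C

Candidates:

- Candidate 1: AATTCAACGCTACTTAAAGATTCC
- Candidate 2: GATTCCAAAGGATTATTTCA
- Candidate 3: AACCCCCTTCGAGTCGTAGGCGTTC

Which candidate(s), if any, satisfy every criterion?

Candidate 1 (24 nt, A=9 T=7 G=2 C=6): length 24 ✓; longest run = 3 ✓; 3' end TCC has 2 G/C ✓; Tm = 2·16 + 4·8 = 64°C ✓ — passes.
Candidate 2 (20 nt, A=7 T=7 G=3 C=3): length 20 ✓; longest run = 3 ✓; 3' end TCA has 1 G/C ✓; Tm = 2·14 + 4·6 = 52°C, outside 60–70°C ✗ — fails.
Candidate 3 (25 nt, A=4 T=6 G=6 C=9): length 25, outside 18–24 ✗; longest run = 5 ✓; 3' end TTC has 1 G/C ✓; Tm = 2·10 + 4·15 = 80°C, outside 60–70°C ✗ — fails.

Candidate 1 only.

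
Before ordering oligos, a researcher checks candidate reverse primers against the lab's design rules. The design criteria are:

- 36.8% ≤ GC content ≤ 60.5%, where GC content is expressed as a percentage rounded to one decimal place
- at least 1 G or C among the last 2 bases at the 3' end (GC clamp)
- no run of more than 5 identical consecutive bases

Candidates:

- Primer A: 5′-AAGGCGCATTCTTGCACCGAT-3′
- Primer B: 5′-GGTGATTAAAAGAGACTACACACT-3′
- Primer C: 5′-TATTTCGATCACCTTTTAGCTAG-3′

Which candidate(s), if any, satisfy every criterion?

Primer A (21 nt, A=5 T=5 G=5 C=6): GC 11/21 = 52.4% ✓; 3' end AT has 0 G/C, need ≥1 ✗; longest run = 2 ✓ — fails.
Primer B (24 nt, A=10 T=5 G=5 C=4): GC 9/24 = 37.5% ✓; 3' end CT has 1 G/C ✓; longest run = 4 ✓ — passes.
Primer C (23 nt, A=5 T=10 G=3 C=5): GC 8/23 = 34.8%, outside 36.8–60.5% ✗; 3' end AG has 1 G/C ✓; longest run = 4 ✓ — fails.

Primer B only.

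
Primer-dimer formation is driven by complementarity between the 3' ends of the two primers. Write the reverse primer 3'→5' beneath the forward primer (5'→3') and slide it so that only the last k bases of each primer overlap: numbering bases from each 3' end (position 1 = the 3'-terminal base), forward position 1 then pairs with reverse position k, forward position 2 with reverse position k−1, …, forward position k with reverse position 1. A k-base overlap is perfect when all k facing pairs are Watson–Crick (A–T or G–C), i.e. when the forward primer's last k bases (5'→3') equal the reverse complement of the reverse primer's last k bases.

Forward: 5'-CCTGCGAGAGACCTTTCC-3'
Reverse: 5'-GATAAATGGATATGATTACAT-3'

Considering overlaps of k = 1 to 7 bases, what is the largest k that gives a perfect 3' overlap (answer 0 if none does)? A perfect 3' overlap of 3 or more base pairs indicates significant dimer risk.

Last 7 bases (5'→3') — forward …CCTTTCC, reverse …ATTACAT.
Reverse complement of the reverse primer's last 7 bases: ATGTAAT; its first k bases are the reverse complement of the reverse primer's last k bases, so a perfect k-base overlap needs the forward primer's last k bases to equal them.
Comparing (forward last k vs required): k=1: C vs A ✗; k=2: CC vs AT ✗; k=3: TCC vs ATG ✗; k=4: TTCC vs ATGT ✗; k=5: TTTCC vs ATGTA ✗; k=6: CTTTCC vs ATGTAA ✗; k=7: CCTTTCC vs ATGTAAT ✗.
No overlap length from 1 to 7 is perfect, so the longest perfect 3' overlap is 0.

Longest perfect overlap: 0 complementary base pairs; below the dimer-risk threshold (threshold 3).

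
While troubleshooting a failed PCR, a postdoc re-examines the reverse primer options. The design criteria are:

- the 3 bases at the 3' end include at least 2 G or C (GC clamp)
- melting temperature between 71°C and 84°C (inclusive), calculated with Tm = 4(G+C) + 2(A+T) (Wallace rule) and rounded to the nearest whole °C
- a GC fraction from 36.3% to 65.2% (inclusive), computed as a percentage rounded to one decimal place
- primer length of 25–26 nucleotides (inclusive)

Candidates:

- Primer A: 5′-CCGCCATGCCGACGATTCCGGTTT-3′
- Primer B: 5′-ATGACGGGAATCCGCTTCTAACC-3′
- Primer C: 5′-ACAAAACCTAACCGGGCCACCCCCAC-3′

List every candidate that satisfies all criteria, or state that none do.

Primer C only.

Primer A (24 nt, A=3 T=6 G=6 C=9): 3' end TTT has 0 G/C, need ≥2 ✗; Tm = 2·9 + 4·15 = 78°C ✓; GC 15/24 = 62.5% ✓; length 24, outside 25–26 ✗ — fails.
Primer B (23 nt, A=6 T=5 G=5 C=7): 3' end ACC has 2 G/C ✓; Tm = 2·11 + 4·12 = 70°C, outside 71–84°C ✗; GC 12/23 = 52.2% ✓; length 23, outside 25–26 ✗ — fails.
Primer C (26 nt, A=9 T=1 G=3 C=13): 3' end CAC has 2 G/C ✓; Tm = 2·10 + 4·16 = 84°C ✓; GC 16/26 = 61.5% ✓; length 26 ✓ — passes.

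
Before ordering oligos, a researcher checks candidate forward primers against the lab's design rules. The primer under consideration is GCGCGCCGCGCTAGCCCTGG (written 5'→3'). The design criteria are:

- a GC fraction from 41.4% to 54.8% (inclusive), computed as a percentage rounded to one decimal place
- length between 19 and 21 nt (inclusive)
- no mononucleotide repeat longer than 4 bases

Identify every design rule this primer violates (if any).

Fails: GC content.

Base counts: A=1, T=2, G=8, C=9 (length 20).
GC content: GC 17/20 = 85.0%, outside 41.4–54.8% ✗
length: length 20 ✓
homopolymer run: longest run = 3 ✓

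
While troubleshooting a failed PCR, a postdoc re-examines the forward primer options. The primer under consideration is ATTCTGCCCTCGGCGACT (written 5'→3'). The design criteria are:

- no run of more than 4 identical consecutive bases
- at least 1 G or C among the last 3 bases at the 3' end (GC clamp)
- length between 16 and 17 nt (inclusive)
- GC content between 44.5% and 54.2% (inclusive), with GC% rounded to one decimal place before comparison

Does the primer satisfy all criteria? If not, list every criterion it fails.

Base counts: A=2, T=5, G=4, C=7 (length 18).
homopolymer run: longest run = 3 ✓
GC clamp: 3' end ACT has 1 G/C ✓
length: length 18, outside 16–17 ✗
GC content: GC 11/18 = 61.1%, outside 44.5–54.2% ✗

Fails: length, GC content.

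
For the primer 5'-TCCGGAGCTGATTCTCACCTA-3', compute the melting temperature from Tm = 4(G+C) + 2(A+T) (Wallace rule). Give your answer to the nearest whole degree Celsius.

64°C

Base counts: A=4, T=6, G=4, C=7 (length 21).
Tm = 2·(4+6) + 4·(4+7) = 2·10 + 4·11 = 20 + 44 = 64°C.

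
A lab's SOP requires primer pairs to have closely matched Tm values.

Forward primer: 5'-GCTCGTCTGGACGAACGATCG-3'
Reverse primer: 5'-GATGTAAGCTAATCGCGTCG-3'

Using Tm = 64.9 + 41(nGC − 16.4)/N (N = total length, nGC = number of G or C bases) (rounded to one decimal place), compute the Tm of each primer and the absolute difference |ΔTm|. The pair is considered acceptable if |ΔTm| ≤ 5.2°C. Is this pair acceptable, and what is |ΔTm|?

|ΔTm| = 6.5°C; the pair is not acceptable.

Forward: G+C = 13, N = 21 → Tm = 64.9 + 41·(13 − 16.4)/21 = 58.3°C.
Reverse: G+C = 10, N = 20 → Tm = 64.9 + 41·(10 − 16.4)/20 = 51.8°C.
|ΔTm| = |58.3 − 51.8| = 6.5°C, > 5.2°C.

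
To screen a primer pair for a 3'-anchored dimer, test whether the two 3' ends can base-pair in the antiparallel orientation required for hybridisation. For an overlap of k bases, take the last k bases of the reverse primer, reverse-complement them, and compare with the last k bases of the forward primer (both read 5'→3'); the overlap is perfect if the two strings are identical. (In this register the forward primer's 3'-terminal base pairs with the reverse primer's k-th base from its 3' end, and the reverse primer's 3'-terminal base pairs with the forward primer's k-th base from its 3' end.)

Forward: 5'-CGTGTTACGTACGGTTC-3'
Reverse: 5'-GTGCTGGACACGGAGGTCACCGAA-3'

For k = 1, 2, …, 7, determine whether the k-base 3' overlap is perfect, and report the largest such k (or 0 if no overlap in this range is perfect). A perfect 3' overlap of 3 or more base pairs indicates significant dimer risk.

Last 7 bases (5'→3') — forward …ACGGTTC, reverse …CACCGAA.
Reverse complement of the reverse primer's last 7 bases: TTCGGTG; its first k bases are the reverse complement of the reverse primer's last k bases, so a perfect k-base overlap needs the forward primer's last k bases to equal them.
Comparing (forward last k vs required): k=1: C vs T ✗; k=2: TC vs TT ✗; k=3: TTC vs TTC ✓; k=4: GTTC vs TTCG ✗; k=5: GGTTC vs TTCGG ✗; k=6: CGGTTC vs TTCGGT ✗; k=7: ACGGTTC vs TTCGGTG ✗.
Only k = 3 is perfect, so the longest perfect 3' overlap is 3.

Longest perfect overlap: 3 complementary base pairs; significant dimer risk (threshold 3).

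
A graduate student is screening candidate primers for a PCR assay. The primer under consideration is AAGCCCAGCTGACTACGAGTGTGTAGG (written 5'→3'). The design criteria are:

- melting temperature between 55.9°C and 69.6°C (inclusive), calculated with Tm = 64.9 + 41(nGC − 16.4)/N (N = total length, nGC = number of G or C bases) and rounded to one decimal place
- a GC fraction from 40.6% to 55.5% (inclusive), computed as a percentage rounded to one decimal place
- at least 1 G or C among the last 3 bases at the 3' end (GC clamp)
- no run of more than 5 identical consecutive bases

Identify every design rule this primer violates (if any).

Fails: GC content.

Base counts: A=7, T=5, G=9, C=6 (length 27).
Tm: Tm = 64.9 + 41·(15 − 16.4)/27 = 62.8°C ✓
GC content: GC 15/27 = 55.6%, outside 40.6–55.5% ✗
GC clamp: 3' end AGG has 2 G/C ✓
homopolymer run: longest run = 3 ✓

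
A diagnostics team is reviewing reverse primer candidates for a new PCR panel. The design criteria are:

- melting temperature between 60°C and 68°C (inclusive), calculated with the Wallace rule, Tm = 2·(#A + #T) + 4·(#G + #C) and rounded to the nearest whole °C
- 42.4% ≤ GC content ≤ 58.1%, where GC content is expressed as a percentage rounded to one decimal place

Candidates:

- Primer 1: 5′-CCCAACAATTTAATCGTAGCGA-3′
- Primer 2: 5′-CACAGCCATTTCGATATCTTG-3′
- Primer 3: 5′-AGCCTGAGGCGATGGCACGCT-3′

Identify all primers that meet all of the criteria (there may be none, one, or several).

Primer 1 (22 nt, A=8 T=5 G=3 C=6): Tm = 2·13 + 4·9 = 62°C ✓; GC 9/22 = 40.9%, outside 42.4–58.1% ✗ — fails.
Primer 2 (21 nt, A=5 T=7 G=3 C=6): Tm = 2·12 + 4·9 = 60°C ✓; GC 9/21 = 42.9% ✓ — passes.
Primer 3 (21 nt, A=4 T=3 G=8 C=6): Tm = 2·7 + 4·14 = 70°C, outside 60–68°C ✗; GC 14/21 = 66.7%, outside 42.4–58.1% ✗ — fails.

Primer 2 only.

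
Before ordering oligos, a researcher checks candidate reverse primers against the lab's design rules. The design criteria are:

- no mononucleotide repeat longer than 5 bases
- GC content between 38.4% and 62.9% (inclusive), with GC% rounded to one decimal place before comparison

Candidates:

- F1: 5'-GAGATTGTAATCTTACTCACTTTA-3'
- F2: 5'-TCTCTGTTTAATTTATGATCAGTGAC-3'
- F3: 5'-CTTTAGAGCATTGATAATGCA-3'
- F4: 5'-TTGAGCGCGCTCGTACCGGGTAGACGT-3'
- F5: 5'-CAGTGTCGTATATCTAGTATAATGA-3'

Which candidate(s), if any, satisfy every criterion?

None of the candidates satisfy all criteria.

F1 (24 nt, A=7 T=10 G=3 C=4): longest run = 3 ✓; GC 7/24 = 29.2%, outside 38.4–62.9% ✗ — fails.
F2 (26 nt, A=6 T=12 G=4 C=4): longest run = 3 ✓; GC 8/26 = 30.8%, outside 38.4–62.9% ✗ — fails.
F3 (21 nt, A=7 T=7 G=4 C=3): longest run = 3 ✓; GC 7/21 = 33.3%, outside 38.4–62.9% ✗ — fails.
F4 (27 nt, A=4 T=6 G=10 C=7): longest run = 3 ✓; GC 17/27 = 63.0%, outside 38.4–62.9% ✗ — fails.
F5 (25 nt, A=8 T=9 G=5 C=3): longest run = 2 ✓; GC 8/25 = 32.0%, outside 38.4–62.9% ✗ — fails.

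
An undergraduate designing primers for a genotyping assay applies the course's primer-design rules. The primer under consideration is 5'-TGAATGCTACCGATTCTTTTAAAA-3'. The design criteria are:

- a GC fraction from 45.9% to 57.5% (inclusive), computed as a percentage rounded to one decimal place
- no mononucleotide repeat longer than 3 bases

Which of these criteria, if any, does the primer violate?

Base counts: A=8, T=9, G=3, C=4 (length 24).
GC content: GC 7/24 = 29.2%, outside 45.9–57.5% ✗
homopolymer run: longest run = 4, exceeds 3 ✗

Fails: GC content, homopolymer run.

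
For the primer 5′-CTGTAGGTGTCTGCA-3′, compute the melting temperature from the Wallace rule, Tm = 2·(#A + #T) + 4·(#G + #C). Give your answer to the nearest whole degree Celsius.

46°C

Base counts: A=2, T=5, G=5, C=3 (length 15).
Tm = 2·(2+5) + 4·(5+3) = 2·7 + 4·8 = 14 + 32 = 46°C.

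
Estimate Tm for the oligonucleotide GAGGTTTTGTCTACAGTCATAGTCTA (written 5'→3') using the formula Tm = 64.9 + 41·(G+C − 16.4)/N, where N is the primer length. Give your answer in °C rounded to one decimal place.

Base counts: A=6, T=10, G=6, C=4; G+C = 10, N = 26.
Tm = 64.9 + 41·(10 − 16.4)/26 = 64.9 + -262.40/26 = 54.8°C.

54.8°C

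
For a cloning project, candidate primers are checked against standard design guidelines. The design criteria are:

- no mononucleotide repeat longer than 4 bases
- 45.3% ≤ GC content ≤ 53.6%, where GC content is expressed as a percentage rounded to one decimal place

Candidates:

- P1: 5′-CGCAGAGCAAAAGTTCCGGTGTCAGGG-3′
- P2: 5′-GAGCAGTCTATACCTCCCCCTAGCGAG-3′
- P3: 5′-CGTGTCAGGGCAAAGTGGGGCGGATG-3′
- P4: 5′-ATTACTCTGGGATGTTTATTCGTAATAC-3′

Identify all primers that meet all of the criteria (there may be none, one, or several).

P1 (27 nt, A=7 T=4 G=10 C=6): longest run = 4 ✓; GC 16/27 = 59.3%, outside 45.3–53.6% ✗ — fails.
P2 (27 nt, A=6 T=5 G=6 C=10): longest run = 5, exceeds 4 ✗; GC 16/27 = 59.3%, outside 45.3–53.6% ✗ — fails.
P3 (26 nt, A=5 T=4 G=13 C=4): longest run = 4 ✓; GC 17/26 = 65.4%, outside 45.3–53.6% ✗ — fails.
P4 (28 nt, A=7 T=12 G=5 C=4): longest run = 3 ✓; GC 9/28 = 32.1%, outside 45.3–53.6% ✗ — fails.

None of the candidates satisfy all criteria.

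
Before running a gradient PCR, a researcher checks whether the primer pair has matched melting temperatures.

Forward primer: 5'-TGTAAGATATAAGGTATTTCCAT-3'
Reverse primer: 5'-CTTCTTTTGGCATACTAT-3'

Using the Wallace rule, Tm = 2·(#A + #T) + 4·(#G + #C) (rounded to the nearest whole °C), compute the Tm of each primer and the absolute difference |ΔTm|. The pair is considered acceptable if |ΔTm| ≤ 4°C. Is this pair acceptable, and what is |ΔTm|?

Forward: A=8 T=9 G=4 C=2 → Tm = 2·17 + 4·6 = 58°C.
Reverse: A=3 T=9 G=2 C=4 → Tm = 2·12 + 4·6 = 48°C.
|ΔTm| = |58 − 48| = 10°C, > 4°C.

|ΔTm| = 10°C; the pair is not acceptable.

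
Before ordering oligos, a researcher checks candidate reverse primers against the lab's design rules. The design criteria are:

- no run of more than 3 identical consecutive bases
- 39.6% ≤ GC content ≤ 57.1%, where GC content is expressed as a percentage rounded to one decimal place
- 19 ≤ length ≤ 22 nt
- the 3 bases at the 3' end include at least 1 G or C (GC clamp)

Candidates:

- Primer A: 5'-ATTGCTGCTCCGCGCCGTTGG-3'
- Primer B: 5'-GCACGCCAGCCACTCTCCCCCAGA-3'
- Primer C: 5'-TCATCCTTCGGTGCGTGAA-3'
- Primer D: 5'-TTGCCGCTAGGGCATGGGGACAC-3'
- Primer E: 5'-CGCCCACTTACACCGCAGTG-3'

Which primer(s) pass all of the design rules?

Primer A (21 nt, A=1 T=6 G=7 C=7): longest run = 2 ✓; GC 14/21 = 66.7%, outside 39.6–57.1% ✗; length 21 ✓; 3' end TGG has 2 G/C ✓ — fails.
Primer B (24 nt, A=5 T=2 G=4 C=13): longest run = 5, exceeds 3 ✗; GC 17/24 = 70.8%, outside 39.6–57.1% ✗; length 24, outside 19–22 ✗; 3' end AGA has 1 G/C ✓ — fails.
Primer C (19 nt, A=3 T=6 G=5 C=5): longest run = 2 ✓; GC 10/19 = 52.6% ✓; length 19 ✓; 3' end GAA has 1 G/C ✓ — passes.
Primer D (23 nt, A=4 T=4 G=9 C=6): longest run = 4, exceeds 3 ✗; GC 15/23 = 65.2%, outside 39.6–57.1% ✗; length 23, outside 19–22 ✗; 3' end CAC has 2 G/C ✓ — fails.
Primer E (20 nt, A=4 T=3 G=4 C=9): longest run = 3 ✓; GC 13/20 = 65.0%, outside 39.6–57.1% ✗; length 20 ✓; 3' end GTG has 2 G/C ✓ — fails.

Primer C only.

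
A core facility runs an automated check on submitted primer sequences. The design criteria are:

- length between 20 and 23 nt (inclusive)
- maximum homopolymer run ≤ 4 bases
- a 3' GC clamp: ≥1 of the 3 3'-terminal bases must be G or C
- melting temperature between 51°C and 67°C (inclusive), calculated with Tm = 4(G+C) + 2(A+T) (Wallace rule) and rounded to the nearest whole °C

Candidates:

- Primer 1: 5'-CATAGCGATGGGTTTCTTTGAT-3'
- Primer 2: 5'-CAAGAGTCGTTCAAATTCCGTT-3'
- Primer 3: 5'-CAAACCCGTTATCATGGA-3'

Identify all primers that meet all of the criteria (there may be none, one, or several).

Primer 1 (22 nt, A=4 T=9 G=6 C=3): length 22 ✓; longest run = 3 ✓; 3' end GAT has 1 G/C ✓; Tm = 2·13 + 4·9 = 62°C ✓ — passes.
Primer 2 (22 nt, A=6 T=7 G=4 C=5): length 22 ✓; longest run = 3 ✓; 3' end GTT has 1 G/C ✓; Tm = 2·13 + 4·9 = 62°C ✓ — passes.
Primer 3 (18 nt, A=6 T=4 G=3 C=5): length 18, outside 20–23 ✗; longest run = 3 ✓; 3' end GGA has 2 G/C ✓; Tm = 2·10 + 4·8 = 52°C ✓ — fails.

Primer 1 and Primer 2.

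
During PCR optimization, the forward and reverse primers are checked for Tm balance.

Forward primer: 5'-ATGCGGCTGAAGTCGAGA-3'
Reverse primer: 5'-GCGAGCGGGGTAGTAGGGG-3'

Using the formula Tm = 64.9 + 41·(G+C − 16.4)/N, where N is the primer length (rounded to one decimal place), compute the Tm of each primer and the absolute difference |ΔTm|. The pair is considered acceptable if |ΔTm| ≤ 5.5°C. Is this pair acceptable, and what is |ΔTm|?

Forward: G+C = 10, N = 18 → Tm = 64.9 + 41·(10 − 16.4)/18 = 50.3°C.
Reverse: G+C = 14, N = 19 → Tm = 64.9 + 41·(14 − 16.4)/19 = 59.7°C.
|ΔTm| = |50.3 − 59.7| = 9.4°C, > 5.5°C.

|ΔTm| = 9.4°C; the pair is not acceptable.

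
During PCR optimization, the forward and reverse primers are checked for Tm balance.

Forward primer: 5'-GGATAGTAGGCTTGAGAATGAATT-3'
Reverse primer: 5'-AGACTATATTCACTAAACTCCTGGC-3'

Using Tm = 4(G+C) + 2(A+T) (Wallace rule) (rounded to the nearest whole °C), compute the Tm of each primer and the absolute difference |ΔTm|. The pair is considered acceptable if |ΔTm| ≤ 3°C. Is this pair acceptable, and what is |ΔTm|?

Forward: A=8 T=7 G=8 C=1 → Tm = 2·15 + 4·9 = 66°C.
Reverse: A=8 T=7 G=3 C=7 → Tm = 2·15 + 4·10 = 70°C.
|ΔTm| = |66 − 70| = 4°C, > 3°C.

|ΔTm| = 4°C; the pair is not acceptable.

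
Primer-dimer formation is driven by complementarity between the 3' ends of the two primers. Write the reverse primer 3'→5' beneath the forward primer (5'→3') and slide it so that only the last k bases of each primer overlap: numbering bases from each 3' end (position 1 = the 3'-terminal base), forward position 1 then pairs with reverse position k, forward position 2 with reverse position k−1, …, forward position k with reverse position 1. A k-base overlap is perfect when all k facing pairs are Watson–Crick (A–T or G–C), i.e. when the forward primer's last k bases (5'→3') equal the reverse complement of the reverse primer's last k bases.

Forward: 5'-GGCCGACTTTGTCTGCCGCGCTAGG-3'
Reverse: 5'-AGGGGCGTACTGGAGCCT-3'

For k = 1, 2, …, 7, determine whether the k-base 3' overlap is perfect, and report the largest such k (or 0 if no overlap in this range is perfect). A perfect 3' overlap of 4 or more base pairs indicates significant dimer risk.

Longest perfect overlap: 3 complementary base pairs; below the dimer-risk threshold (threshold 4).

Last 7 bases (5'→3') — forward …CGCTAGG, reverse …GGAGCCT.
Reverse complement of the reverse primer's last 7 bases: AGGCTCC; its first k bases are the reverse complement of the reverse primer's last k bases, so a perfect k-base overlap needs the forward primer's last k bases to equal them.
Comparing (forward last k vs required): k=1: G vs A ✗; k=2: GG vs AG ✗; k=3: AGG vs AGG ✓; k=4: TAGG vs AGGC ✗; k=5: CTAGG vs AGGCT ✗; k=6: GCTAGG vs AGGCTC ✗; k=7: CGCTAGG vs AGGCTCC ✗.
Only k = 3 is perfect, so the longest perfect 3' overlap is 3.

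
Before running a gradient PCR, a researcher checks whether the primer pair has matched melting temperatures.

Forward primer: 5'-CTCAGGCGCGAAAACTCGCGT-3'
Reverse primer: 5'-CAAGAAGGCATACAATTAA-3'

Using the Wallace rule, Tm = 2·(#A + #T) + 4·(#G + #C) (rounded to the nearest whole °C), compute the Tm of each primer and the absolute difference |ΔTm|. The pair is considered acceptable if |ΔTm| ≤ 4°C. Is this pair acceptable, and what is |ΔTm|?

Forward: A=5 T=3 G=6 C=7 → Tm = 2·8 + 4·13 = 68°C.
Reverse: A=10 T=3 G=3 C=3 → Tm = 2·13 + 4·6 = 50°C.
|ΔTm| = |68 − 50| = 18°C, > 4°C.

|ΔTm| = 18°C; the pair is not acceptable.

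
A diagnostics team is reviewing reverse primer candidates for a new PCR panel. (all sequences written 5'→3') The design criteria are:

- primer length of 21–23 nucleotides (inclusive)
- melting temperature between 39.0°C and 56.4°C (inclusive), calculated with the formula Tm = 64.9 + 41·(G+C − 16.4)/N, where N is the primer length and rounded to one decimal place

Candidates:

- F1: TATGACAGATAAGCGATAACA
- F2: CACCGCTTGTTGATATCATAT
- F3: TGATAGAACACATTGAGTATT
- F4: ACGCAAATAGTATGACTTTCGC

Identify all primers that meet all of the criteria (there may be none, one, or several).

F1, F2, F3 and F4.

F1 (21 nt, A=10 T=4 G=4 C=3): length 21 ✓; Tm = 64.9 + 41·(7 − 16.4)/21 = 46.5°C ✓ — passes.
F2 (21 nt, A=5 T=8 G=3 C=5): length 21 ✓; Tm = 64.9 + 41·(8 − 16.4)/21 = 48.5°C ✓ — passes.
F3 (21 nt, A=8 T=7 G=4 C=2): length 21 ✓; Tm = 64.9 + 41·(6 − 16.4)/21 = 44.6°C ✓ — passes.
F4 (22 nt, A=7 T=6 G=4 C=5): length 22 ✓; Tm = 64.9 + 41·(9 − 16.4)/22 = 51.1°C ✓ — passes.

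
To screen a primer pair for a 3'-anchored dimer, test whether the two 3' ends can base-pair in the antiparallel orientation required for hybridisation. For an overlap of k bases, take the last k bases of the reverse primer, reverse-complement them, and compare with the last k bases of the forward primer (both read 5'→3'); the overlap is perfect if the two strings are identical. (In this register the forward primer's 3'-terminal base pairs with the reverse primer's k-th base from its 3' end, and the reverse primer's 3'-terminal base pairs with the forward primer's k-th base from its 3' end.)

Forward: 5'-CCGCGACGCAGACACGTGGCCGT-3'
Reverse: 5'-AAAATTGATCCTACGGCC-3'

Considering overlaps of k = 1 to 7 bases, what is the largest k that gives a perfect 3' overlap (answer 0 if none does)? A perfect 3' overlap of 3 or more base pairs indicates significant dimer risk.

Last 7 bases (5'→3') — forward …TGGCCGT, reverse …TACGGCC.
Reverse complement of the reverse primer's last 7 bases: GGCCGTA; its first k bases are the reverse complement of the reverse primer's last k bases, so a perfect k-base overlap needs the forward primer's last k bases to equal them.
Comparing (forward last k vs required): k=1: T vs G ✗; k=2: GT vs GG ✗; k=3: CGT vs GGC ✗; k=4: CCGT vs GGCC ✗; k=5: GCCGT vs GGCCG ✗; k=6: GGCCGT vs GGCCGT ✓; k=7: TGGCCGT vs GGCCGTA ✗.
Only k = 6 is perfect, so the longest perfect 3' overlap is 6.

Longest perfect overlap: 6 complementary base pairs; significant dimer risk (threshold 3).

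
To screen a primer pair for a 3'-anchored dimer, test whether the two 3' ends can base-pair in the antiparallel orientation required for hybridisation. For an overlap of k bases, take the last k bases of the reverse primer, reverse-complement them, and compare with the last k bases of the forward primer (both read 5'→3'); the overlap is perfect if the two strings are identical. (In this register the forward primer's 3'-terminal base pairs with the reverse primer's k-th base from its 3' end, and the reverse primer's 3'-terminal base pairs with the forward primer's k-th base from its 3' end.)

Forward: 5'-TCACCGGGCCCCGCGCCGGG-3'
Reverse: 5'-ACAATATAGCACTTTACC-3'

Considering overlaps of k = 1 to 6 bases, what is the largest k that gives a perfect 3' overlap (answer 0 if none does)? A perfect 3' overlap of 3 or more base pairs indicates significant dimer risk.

Longest perfect overlap: 2 complementary base pairs; below the dimer-risk threshold (threshold 3).

Last 6 bases (5'→3') — forward …GCCGGG, reverse …TTTACC.
Reverse complement of the reverse primer's last 6 bases: GGTAAA; its first k bases are the reverse complement of the reverse primer's last k bases, so a perfect k-base overlap needs the forward primer's last k bases to equal them.
Comparing (forward last k vs required): k=1: G vs G ✓; k=2: GG vs GG ✓; k=3: GGG vs GGT ✗; k=4: CGGG vs GGTA ✗; k=5: CCGGG vs GGTAA ✗; k=6: GCCGGG vs GGTAAA ✗.
Perfect overlaps at k = 1, 2; the largest is 2.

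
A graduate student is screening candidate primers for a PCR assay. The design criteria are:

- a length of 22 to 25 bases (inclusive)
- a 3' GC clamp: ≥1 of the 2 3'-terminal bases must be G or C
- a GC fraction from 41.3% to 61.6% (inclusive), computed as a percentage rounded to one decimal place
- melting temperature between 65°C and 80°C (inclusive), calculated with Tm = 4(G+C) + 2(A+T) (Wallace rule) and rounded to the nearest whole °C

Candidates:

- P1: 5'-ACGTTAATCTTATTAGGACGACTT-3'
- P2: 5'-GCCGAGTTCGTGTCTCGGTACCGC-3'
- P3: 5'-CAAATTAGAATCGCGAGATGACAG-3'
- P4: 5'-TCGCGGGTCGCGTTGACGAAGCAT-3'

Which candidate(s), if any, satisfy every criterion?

P1 (24 nt, A=7 T=9 G=4 C=4): length 24 ✓; 3' end TT has 0 G/C, need ≥1 ✗; GC 8/24 = 33.3%, outside 41.3–61.6% ✗; Tm = 2·16 + 4·8 = 64°C, outside 65–80°C ✗ — fails.
P2 (24 nt, A=2 T=6 G=8 C=8): length 24 ✓; 3' end GC has 2 G/C ✓; GC 16/24 = 66.7%, outside 41.3–61.6% ✗; Tm = 2·8 + 4·16 = 80°C ✓ — fails.
P3 (24 nt, A=10 T=4 G=6 C=4): length 24 ✓; 3' end AG has 1 G/C ✓; GC 10/24 = 41.7% ✓; Tm = 2·14 + 4·10 = 68°C ✓ — passes.
P4 (24 nt, A=4 T=5 G=9 C=6): length 24 ✓; 3' end AT has 0 G/C, need ≥1 ✗; GC 15/24 = 62.5%, outside 41.3–61.6% ✗; Tm = 2·9 + 4·15 = 78°C ✓ — fails.

P3 only.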